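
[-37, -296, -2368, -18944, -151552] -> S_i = -37*8^i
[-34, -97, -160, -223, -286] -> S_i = -34 + -63*i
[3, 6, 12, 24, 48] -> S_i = 3*2^i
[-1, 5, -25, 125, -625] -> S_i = -1*-5^i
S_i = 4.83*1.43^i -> [4.83, 6.91, 9.88, 14.12, 20.2]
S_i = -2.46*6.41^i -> [-2.46, -15.77, -101.08, -647.9, -4153.05]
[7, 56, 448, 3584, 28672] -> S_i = 7*8^i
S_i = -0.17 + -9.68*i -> [-0.17, -9.85, -19.53, -29.21, -38.89]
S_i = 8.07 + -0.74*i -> [8.07, 7.33, 6.59, 5.85, 5.11]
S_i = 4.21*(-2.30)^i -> [4.21, -9.68, 22.27, -51.22, 117.81]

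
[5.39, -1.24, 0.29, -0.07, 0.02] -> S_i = 5.39*(-0.23)^i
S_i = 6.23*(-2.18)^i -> [6.23, -13.58, 29.61, -64.54, 140.71]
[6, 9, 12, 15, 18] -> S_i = 6 + 3*i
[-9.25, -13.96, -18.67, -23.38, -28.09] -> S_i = -9.25 + -4.71*i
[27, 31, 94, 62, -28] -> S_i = Random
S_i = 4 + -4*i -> [4, 0, -4, -8, -12]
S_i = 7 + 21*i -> [7, 28, 49, 70, 91]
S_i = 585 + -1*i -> [585, 584, 583, 582, 581]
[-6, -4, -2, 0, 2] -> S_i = -6 + 2*i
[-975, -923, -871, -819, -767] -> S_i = -975 + 52*i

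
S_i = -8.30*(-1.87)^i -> [-8.3, 15.52, -29.02, 54.28, -101.49]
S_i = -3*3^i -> [-3, -9, -27, -81, -243]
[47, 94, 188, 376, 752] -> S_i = 47*2^i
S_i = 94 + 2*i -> [94, 96, 98, 100, 102]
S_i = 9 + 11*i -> [9, 20, 31, 42, 53]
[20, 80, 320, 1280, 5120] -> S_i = 20*4^i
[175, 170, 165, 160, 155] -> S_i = 175 + -5*i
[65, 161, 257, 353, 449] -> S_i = 65 + 96*i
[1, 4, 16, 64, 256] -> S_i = 1*4^i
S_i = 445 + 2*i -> [445, 447, 449, 451, 453]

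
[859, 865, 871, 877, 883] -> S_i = 859 + 6*i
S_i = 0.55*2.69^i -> [0.55, 1.48, 3.98, 10.71, 28.8]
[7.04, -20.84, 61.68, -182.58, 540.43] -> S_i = 7.04*(-2.96)^i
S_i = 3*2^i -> [3, 6, 12, 24, 48]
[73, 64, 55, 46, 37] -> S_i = 73 + -9*i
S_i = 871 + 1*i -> [871, 872, 873, 874, 875]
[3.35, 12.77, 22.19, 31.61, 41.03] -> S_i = 3.35 + 9.42*i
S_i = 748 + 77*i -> [748, 825, 902, 979, 1056]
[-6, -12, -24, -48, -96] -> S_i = -6*2^i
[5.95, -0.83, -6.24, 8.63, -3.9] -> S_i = Random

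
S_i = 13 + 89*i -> [13, 102, 191, 280, 369]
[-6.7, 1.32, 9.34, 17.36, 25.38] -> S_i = -6.70 + 8.02*i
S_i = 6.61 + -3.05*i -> [6.61, 3.56, 0.51, -2.54, -5.59]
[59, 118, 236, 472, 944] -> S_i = 59*2^i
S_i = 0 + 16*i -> [0, 16, 32, 48, 64]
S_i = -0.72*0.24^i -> [-0.72, -0.17, -0.04, -0.01, -0.0]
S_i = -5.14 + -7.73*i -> [-5.14, -12.87, -20.6, -28.33, -36.06]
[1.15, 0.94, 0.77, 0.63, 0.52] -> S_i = 1.15*0.82^i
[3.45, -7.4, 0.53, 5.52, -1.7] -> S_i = Random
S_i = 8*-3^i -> [8, -24, 72, -216, 648]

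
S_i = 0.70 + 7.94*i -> [0.7, 8.64, 16.58, 24.52, 32.46]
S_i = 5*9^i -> [5, 45, 405, 3645, 32805]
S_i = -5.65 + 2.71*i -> [-5.65, -2.94, -0.23, 2.48, 5.19]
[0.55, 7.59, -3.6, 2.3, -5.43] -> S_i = Random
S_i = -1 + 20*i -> [-1, 19, 39, 59, 79]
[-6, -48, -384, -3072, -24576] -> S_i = -6*8^i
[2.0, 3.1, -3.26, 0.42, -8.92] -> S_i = Random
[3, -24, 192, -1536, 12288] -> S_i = 3*-8^i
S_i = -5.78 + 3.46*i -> [-5.78, -2.32, 1.14, 4.6, 8.06]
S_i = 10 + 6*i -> [10, 16, 22, 28, 34]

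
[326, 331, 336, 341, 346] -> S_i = 326 + 5*i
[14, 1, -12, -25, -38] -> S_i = 14 + -13*i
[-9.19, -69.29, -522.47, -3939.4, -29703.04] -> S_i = -9.19*7.54^i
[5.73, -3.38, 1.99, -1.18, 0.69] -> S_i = 5.73*(-0.59)^i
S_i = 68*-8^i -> [68, -544, 4352, -34816, 278528]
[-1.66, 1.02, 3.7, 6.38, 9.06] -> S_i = -1.66 + 2.68*i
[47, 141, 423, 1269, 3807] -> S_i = 47*3^i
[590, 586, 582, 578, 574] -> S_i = 590 + -4*i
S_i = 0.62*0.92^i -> [0.62, 0.57, 0.52, 0.48, 0.44]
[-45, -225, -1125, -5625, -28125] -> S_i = -45*5^i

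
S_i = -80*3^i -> [-80, -240, -720, -2160, -6480]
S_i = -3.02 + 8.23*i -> [-3.02, 5.21, 13.44, 21.67, 29.9]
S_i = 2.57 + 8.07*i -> [2.57, 10.64, 18.71, 26.78, 34.85]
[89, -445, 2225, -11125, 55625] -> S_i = 89*-5^i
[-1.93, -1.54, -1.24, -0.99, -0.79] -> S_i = -1.93*0.80^i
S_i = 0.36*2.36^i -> [0.36, 0.85, 2.01, 4.73, 11.17]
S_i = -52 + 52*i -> [-52, 0, 52, 104, 156]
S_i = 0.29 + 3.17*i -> [0.29, 3.46, 6.63, 9.8, 12.97]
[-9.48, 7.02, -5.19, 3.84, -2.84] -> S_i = -9.48*(-0.74)^i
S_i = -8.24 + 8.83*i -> [-8.24, 0.59, 9.42, 18.25, 27.08]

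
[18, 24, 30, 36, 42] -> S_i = 18 + 6*i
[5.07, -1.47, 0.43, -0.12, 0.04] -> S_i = 5.07*(-0.29)^i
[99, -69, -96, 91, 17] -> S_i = Random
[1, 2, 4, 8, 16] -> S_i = 1*2^i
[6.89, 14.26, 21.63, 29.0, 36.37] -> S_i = 6.89 + 7.37*i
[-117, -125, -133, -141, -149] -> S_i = -117 + -8*i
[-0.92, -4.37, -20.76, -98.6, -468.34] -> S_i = -0.92*4.75^i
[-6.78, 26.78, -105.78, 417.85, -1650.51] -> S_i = -6.78*(-3.95)^i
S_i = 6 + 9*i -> [6, 15, 24, 33, 42]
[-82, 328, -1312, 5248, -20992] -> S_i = -82*-4^i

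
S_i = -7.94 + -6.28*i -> [-7.94, -14.22, -20.5, -26.78, -33.06]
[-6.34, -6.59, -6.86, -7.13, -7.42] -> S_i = -6.34*1.04^i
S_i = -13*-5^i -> [-13, 65, -325, 1625, -8125]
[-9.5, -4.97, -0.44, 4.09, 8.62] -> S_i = -9.50 + 4.53*i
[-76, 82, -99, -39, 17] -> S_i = Random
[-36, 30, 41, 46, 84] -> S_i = Random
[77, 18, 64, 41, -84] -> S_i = Random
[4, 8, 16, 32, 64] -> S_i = 4*2^i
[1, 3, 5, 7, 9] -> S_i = 1 + 2*i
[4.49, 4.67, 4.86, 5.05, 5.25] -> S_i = 4.49*1.04^i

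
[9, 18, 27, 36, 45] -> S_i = 9 + 9*i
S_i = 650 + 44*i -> [650, 694, 738, 782, 826]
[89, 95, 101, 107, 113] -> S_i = 89 + 6*i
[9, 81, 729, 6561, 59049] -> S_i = 9*9^i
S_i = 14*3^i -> [14, 42, 126, 378, 1134]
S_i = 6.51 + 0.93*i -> [6.51, 7.44, 8.37, 9.3, 10.23]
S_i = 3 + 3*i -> [3, 6, 9, 12, 15]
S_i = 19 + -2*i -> [19, 17, 15, 13, 11]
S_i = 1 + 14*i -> [1, 15, 29, 43, 57]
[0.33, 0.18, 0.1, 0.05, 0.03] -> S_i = 0.33*0.55^i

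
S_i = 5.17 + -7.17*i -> [5.17, -2.0, -9.17, -16.34, -23.51]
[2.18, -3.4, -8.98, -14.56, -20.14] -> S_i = 2.18 + -5.58*i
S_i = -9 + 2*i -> [-9, -7, -5, -3, -1]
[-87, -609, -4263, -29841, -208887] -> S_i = -87*7^i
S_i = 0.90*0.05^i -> [0.9, 0.05, 0.0, 0.0, 0.0]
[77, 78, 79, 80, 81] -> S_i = 77 + 1*i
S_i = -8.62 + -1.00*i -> [-8.62, -9.62, -10.62, -11.62, -12.62]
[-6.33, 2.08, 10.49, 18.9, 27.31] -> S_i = -6.33 + 8.41*i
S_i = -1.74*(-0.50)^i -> [-1.74, 0.87, -0.44, 0.22, -0.11]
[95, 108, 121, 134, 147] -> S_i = 95 + 13*i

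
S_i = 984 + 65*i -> [984, 1049, 1114, 1179, 1244]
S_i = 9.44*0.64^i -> [9.44, 6.04, 3.87, 2.47, 1.58]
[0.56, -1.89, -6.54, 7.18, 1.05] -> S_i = Random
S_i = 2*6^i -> [2, 12, 72, 432, 2592]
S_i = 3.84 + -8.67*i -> [3.84, -4.83, -13.5, -22.17, -30.84]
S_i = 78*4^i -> [78, 312, 1248, 4992, 19968]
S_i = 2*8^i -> [2, 16, 128, 1024, 8192]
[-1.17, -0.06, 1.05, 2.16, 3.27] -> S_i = -1.17 + 1.11*i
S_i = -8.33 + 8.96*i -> [-8.33, 0.63, 9.59, 18.55, 27.51]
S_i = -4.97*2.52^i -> [-4.97, -12.52, -31.56, -79.53, -200.43]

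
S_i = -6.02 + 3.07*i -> [-6.02, -2.95, 0.12, 3.19, 6.26]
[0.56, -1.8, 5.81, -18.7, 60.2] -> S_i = 0.56*(-3.22)^i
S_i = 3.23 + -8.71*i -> [3.23, -5.48, -14.19, -22.9, -31.61]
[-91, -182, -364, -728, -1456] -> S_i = -91*2^i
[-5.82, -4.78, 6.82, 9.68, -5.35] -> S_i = Random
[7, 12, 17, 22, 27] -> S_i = 7 + 5*i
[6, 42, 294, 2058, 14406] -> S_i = 6*7^i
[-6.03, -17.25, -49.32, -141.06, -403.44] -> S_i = -6.03*2.86^i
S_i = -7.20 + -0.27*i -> [-7.2, -7.47, -7.74, -8.01, -8.28]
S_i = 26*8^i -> [26, 208, 1664, 13312, 106496]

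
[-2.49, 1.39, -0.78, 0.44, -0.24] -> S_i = -2.49*(-0.56)^i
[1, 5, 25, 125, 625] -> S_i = 1*5^i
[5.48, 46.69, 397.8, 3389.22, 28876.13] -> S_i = 5.48*8.52^i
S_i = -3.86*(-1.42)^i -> [-3.86, 5.48, -7.78, 11.05, -15.69]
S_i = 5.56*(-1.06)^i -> [5.56, -5.89, 6.25, -6.62, 7.02]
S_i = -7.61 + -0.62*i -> [-7.61, -8.23, -8.85, -9.47, -10.09]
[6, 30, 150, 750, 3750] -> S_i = 6*5^i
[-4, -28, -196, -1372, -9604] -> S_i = -4*7^i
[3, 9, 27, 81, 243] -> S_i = 3*3^i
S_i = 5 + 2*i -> [5, 7, 9, 11, 13]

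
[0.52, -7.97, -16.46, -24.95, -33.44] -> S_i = 0.52 + -8.49*i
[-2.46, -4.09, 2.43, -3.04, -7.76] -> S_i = Random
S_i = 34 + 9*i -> [34, 43, 52, 61, 70]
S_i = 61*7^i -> [61, 427, 2989, 20923, 146461]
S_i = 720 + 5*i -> [720, 725, 730, 735, 740]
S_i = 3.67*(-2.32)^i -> [3.67, -8.51, 19.75, -45.83, 106.32]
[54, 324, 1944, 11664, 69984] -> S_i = 54*6^i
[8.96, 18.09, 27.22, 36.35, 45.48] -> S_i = 8.96 + 9.13*i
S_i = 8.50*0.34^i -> [8.5, 2.89, 0.98, 0.33, 0.11]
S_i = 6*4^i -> [6, 24, 96, 384, 1536]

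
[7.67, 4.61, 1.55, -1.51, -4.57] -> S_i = 7.67 + -3.06*i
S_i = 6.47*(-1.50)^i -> [6.47, -9.7, 14.56, -21.84, 32.75]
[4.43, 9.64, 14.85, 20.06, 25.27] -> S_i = 4.43 + 5.21*i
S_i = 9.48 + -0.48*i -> [9.48, 9.0, 8.52, 8.04, 7.56]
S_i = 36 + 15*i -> [36, 51, 66, 81, 96]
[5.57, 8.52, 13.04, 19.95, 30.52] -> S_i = 5.57*1.53^i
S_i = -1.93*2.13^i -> [-1.93, -4.11, -8.76, -18.65, -39.73]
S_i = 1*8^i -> [1, 8, 64, 512, 4096]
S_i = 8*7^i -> [8, 56, 392, 2744, 19208]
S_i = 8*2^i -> [8, 16, 32, 64, 128]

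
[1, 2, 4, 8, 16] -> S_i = 1*2^i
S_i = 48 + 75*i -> [48, 123, 198, 273, 348]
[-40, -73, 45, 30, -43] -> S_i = Random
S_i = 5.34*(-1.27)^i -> [5.34, -6.78, 8.61, -10.94, 13.89]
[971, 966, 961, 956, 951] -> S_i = 971 + -5*i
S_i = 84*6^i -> [84, 504, 3024, 18144, 108864]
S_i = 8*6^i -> [8, 48, 288, 1728, 10368]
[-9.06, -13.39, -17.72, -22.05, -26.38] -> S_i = -9.06 + -4.33*i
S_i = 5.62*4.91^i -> [5.62, 27.59, 135.49, 665.24, 3266.35]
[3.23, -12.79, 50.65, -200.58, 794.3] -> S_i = 3.23*(-3.96)^i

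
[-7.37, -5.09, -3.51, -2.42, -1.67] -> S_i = -7.37*0.69^i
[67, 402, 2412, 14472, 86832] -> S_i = 67*6^i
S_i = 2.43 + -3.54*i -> [2.43, -1.11, -4.65, -8.19, -11.73]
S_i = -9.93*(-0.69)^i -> [-9.93, 6.85, -4.73, 3.26, -2.25]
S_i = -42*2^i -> [-42, -84, -168, -336, -672]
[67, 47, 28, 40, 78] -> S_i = Random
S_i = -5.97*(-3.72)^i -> [-5.97, 22.21, -82.62, 307.33, -1143.26]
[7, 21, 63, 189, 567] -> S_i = 7*3^i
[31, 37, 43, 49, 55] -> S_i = 31 + 6*i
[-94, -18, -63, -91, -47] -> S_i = Random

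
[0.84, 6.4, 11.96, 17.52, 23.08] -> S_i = 0.84 + 5.56*i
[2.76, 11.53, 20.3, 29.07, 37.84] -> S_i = 2.76 + 8.77*i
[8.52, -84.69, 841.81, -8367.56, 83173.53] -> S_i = 8.52*(-9.94)^i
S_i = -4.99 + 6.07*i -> [-4.99, 1.08, 7.15, 13.22, 19.29]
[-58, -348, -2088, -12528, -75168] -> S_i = -58*6^i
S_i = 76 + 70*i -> [76, 146, 216, 286, 356]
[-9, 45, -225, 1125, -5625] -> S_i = -9*-5^i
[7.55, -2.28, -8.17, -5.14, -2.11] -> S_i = Random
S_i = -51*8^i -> [-51, -408, -3264, -26112, -208896]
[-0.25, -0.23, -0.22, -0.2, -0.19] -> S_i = -0.25*0.93^i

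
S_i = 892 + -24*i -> [892, 868, 844, 820, 796]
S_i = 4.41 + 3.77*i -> [4.41, 8.18, 11.95, 15.72, 19.49]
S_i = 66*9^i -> [66, 594, 5346, 48114, 433026]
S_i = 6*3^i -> [6, 18, 54, 162, 486]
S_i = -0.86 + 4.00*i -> [-0.86, 3.14, 7.14, 11.14, 15.14]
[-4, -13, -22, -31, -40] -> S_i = -4 + -9*i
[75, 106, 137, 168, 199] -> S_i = 75 + 31*i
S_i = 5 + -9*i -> [5, -4, -13, -22, -31]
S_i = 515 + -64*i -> [515, 451, 387, 323, 259]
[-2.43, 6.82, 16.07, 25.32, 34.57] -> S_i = -2.43 + 9.25*i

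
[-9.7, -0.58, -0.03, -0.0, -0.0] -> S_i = -9.70*0.06^i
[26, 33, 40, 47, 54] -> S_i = 26 + 7*i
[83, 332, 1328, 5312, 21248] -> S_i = 83*4^i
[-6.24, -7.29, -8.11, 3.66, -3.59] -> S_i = Random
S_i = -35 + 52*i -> [-35, 17, 69, 121, 173]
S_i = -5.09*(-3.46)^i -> [-5.09, 17.61, -60.94, 210.84, -729.49]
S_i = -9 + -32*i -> [-9, -41, -73, -105, -137]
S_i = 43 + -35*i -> [43, 8, -27, -62, -97]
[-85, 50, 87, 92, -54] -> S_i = Random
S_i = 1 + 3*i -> [1, 4, 7, 10, 13]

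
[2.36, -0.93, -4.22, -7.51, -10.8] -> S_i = 2.36 + -3.29*i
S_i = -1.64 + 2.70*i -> [-1.64, 1.06, 3.76, 6.46, 9.16]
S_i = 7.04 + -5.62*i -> [7.04, 1.42, -4.2, -9.82, -15.44]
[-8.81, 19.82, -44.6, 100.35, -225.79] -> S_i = -8.81*(-2.25)^i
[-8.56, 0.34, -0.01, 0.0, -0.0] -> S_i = -8.56*(-0.04)^i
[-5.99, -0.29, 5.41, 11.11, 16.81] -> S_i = -5.99 + 5.70*i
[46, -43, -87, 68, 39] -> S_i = Random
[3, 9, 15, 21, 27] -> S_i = 3 + 6*i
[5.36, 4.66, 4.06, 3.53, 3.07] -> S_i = 5.36*0.87^i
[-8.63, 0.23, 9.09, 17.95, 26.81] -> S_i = -8.63 + 8.86*i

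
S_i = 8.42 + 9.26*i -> [8.42, 17.68, 26.94, 36.2, 45.46]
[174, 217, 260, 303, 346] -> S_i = 174 + 43*i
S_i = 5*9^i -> [5, 45, 405, 3645, 32805]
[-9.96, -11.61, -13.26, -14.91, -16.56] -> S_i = -9.96 + -1.65*i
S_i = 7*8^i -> [7, 56, 448, 3584, 28672]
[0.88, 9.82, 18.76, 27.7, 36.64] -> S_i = 0.88 + 8.94*i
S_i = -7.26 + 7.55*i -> [-7.26, 0.29, 7.84, 15.39, 22.94]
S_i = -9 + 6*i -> [-9, -3, 3, 9, 15]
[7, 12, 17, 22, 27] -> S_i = 7 + 5*i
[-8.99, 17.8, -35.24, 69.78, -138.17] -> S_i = -8.99*(-1.98)^i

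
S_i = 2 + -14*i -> [2, -12, -26, -40, -54]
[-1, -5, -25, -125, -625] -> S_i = -1*5^i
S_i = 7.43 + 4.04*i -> [7.43, 11.47, 15.51, 19.55, 23.59]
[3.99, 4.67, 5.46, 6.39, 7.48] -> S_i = 3.99*1.17^i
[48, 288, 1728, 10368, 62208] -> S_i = 48*6^i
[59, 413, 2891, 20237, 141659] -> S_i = 59*7^i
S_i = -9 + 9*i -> [-9, 0, 9, 18, 27]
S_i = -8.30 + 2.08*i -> [-8.3, -6.22, -4.14, -2.06, 0.02]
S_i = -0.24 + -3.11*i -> [-0.24, -3.35, -6.46, -9.57, -12.68]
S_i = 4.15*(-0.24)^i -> [4.15, -1.0, 0.24, -0.06, 0.01]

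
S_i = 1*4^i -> [1, 4, 16, 64, 256]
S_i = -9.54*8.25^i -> [-9.54, -78.7, -649.32, -5356.86, -44194.09]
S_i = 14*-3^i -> [14, -42, 126, -378, 1134]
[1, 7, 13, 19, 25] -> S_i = 1 + 6*i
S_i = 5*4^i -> [5, 20, 80, 320, 1280]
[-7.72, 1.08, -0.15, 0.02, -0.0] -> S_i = -7.72*(-0.14)^i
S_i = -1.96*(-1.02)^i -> [-1.96, 2.0, -2.04, 2.08, -2.12]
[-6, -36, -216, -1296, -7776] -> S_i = -6*6^i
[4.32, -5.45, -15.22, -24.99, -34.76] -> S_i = 4.32 + -9.77*i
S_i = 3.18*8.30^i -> [3.18, 26.39, 219.07, 1818.28, 15091.75]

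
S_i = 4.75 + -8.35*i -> [4.75, -3.6, -11.95, -20.3, -28.65]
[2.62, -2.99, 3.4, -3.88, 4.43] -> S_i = 2.62*(-1.14)^i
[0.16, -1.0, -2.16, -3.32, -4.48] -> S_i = 0.16 + -1.16*i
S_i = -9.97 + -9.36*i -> [-9.97, -19.33, -28.69, -38.05, -47.41]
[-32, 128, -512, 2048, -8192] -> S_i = -32*-4^i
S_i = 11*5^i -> [11, 55, 275, 1375, 6875]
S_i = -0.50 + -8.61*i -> [-0.5, -9.11, -17.72, -26.33, -34.94]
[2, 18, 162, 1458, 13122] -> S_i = 2*9^i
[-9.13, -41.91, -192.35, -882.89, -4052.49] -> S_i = -9.13*4.59^i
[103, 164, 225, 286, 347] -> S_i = 103 + 61*i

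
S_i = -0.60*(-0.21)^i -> [-0.6, 0.13, -0.03, 0.01, -0.0]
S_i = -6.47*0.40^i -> [-6.47, -2.59, -1.04, -0.41, -0.17]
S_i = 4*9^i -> [4, 36, 324, 2916, 26244]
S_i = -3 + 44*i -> [-3, 41, 85, 129, 173]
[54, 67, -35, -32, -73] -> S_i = Random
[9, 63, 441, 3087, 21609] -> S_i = 9*7^i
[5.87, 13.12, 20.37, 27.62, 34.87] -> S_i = 5.87 + 7.25*i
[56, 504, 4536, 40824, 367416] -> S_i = 56*9^i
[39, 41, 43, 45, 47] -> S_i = 39 + 2*i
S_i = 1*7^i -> [1, 7, 49, 343, 2401]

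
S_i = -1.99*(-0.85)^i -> [-1.99, 1.69, -1.44, 1.22, -1.04]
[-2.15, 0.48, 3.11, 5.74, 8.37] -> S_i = -2.15 + 2.63*i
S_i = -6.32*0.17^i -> [-6.32, -1.07, -0.18, -0.03, -0.01]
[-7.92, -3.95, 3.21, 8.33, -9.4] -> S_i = Random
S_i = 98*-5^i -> [98, -490, 2450, -12250, 61250]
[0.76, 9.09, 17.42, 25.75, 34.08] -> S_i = 0.76 + 8.33*i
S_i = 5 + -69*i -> [5, -64, -133, -202, -271]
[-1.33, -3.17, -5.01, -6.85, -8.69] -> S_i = -1.33 + -1.84*i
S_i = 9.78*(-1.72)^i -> [9.78, -16.82, 28.93, -49.77, 85.6]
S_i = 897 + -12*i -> [897, 885, 873, 861, 849]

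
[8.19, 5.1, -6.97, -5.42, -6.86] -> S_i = Random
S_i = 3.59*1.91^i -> [3.59, 6.86, 13.1, 25.01, 47.78]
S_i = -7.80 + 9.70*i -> [-7.8, 1.9, 11.6, 21.3, 31.0]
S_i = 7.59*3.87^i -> [7.59, 29.37, 113.67, 439.92, 1702.49]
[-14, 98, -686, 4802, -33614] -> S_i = -14*-7^i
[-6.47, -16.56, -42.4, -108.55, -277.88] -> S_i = -6.47*2.56^i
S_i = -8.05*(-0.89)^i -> [-8.05, 7.16, -6.38, 5.68, -5.05]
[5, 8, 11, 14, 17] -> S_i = 5 + 3*i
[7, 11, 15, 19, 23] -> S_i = 7 + 4*i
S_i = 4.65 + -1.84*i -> [4.65, 2.81, 0.97, -0.87, -2.71]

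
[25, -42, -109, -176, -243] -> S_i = 25 + -67*i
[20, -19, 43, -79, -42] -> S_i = Random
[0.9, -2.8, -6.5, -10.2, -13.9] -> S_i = 0.90 + -3.70*i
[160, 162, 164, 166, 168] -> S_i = 160 + 2*i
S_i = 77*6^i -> [77, 462, 2772, 16632, 99792]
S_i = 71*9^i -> [71, 639, 5751, 51759, 465831]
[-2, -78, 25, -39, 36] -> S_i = Random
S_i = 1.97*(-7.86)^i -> [1.97, -15.48, 121.71, -956.61, 7518.94]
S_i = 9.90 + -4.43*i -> [9.9, 5.47, 1.04, -3.39, -7.82]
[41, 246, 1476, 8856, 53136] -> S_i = 41*6^i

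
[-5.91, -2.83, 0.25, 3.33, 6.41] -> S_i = -5.91 + 3.08*i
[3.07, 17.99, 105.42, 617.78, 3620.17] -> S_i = 3.07*5.86^i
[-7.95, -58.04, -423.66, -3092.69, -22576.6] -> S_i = -7.95*7.30^i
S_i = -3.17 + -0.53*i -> [-3.17, -3.7, -4.23, -4.76, -5.29]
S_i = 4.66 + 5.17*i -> [4.66, 9.83, 15.0, 20.17, 25.34]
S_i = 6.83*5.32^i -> [6.83, 36.34, 193.31, 1028.38, 5471.01]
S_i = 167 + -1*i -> [167, 166, 165, 164, 163]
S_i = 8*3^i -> [8, 24, 72, 216, 648]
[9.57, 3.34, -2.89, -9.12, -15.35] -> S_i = 9.57 + -6.23*i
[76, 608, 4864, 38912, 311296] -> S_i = 76*8^i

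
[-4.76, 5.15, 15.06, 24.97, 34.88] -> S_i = -4.76 + 9.91*i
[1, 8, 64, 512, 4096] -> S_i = 1*8^i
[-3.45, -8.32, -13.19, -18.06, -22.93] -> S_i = -3.45 + -4.87*i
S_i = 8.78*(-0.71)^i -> [8.78, -6.23, 4.43, -3.14, 2.23]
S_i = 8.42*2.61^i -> [8.42, 21.98, 57.36, 149.7, 390.73]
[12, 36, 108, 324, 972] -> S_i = 12*3^i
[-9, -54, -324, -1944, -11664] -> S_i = -9*6^i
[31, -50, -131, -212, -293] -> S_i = 31 + -81*i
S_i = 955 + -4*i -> [955, 951, 947, 943, 939]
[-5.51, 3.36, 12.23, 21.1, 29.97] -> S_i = -5.51 + 8.87*i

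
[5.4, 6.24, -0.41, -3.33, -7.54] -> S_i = Random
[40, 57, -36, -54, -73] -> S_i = Random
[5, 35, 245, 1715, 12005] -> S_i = 5*7^i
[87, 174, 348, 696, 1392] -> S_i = 87*2^i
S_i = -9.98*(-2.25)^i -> [-9.98, 22.46, -50.52, 113.68, -255.78]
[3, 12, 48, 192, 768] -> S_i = 3*4^i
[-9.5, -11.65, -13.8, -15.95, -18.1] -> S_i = -9.50 + -2.15*i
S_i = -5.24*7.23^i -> [-5.24, -37.89, -273.91, -1980.37, -14318.07]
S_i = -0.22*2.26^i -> [-0.22, -0.5, -1.12, -2.54, -5.74]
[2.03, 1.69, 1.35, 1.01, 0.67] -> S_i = 2.03 + -0.34*i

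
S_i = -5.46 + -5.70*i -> [-5.46, -11.16, -16.86, -22.56, -28.26]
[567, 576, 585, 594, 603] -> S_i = 567 + 9*i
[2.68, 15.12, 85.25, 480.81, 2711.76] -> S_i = 2.68*5.64^i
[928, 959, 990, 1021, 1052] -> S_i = 928 + 31*i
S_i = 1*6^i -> [1, 6, 36, 216, 1296]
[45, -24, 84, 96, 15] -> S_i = Random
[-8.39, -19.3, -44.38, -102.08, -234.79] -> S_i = -8.39*2.30^i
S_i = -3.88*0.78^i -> [-3.88, -3.03, -2.36, -1.84, -1.44]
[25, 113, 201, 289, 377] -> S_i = 25 + 88*i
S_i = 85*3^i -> [85, 255, 765, 2295, 6885]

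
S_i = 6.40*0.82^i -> [6.4, 5.25, 4.3, 3.53, 2.89]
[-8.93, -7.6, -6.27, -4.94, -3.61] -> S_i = -8.93 + 1.33*i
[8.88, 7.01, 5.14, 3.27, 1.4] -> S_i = 8.88 + -1.87*i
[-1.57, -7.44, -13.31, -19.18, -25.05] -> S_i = -1.57 + -5.87*i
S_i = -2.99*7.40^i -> [-2.99, -22.13, -163.73, -1211.62, -8965.99]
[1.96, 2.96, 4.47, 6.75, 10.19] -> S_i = 1.96*1.51^i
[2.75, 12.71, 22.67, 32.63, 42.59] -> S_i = 2.75 + 9.96*i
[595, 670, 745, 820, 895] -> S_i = 595 + 75*i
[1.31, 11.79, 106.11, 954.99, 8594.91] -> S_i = 1.31*9.00^i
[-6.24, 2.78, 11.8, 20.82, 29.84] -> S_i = -6.24 + 9.02*i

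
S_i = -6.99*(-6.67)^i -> [-6.99, 46.62, -310.98, 2074.22, -13835.04]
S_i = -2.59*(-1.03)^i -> [-2.59, 2.67, -2.75, 2.83, -2.92]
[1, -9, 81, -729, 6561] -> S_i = 1*-9^i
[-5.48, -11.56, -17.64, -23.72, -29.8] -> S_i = -5.48 + -6.08*i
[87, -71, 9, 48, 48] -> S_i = Random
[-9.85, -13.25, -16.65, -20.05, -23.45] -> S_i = -9.85 + -3.40*i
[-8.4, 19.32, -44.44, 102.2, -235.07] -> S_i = -8.40*(-2.30)^i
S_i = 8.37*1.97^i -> [8.37, 16.49, 32.48, 63.99, 126.06]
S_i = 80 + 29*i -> [80, 109, 138, 167, 196]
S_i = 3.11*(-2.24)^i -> [3.11, -6.97, 15.6, -34.95, 78.3]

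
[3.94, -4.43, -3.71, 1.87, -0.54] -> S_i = Random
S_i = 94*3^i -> [94, 282, 846, 2538, 7614]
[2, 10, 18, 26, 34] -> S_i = 2 + 8*i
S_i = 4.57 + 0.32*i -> [4.57, 4.89, 5.21, 5.53, 5.85]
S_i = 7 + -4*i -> [7, 3, -1, -5, -9]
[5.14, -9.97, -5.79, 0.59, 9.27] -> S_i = Random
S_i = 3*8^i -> [3, 24, 192, 1536, 12288]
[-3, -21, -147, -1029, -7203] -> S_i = -3*7^i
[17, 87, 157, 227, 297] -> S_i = 17 + 70*i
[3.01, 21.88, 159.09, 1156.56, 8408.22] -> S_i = 3.01*7.27^i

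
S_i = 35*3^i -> [35, 105, 315, 945, 2835]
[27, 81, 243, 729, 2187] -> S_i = 27*3^i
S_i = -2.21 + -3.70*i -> [-2.21, -5.91, -9.61, -13.31, -17.01]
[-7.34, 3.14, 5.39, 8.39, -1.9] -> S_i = Random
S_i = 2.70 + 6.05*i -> [2.7, 8.75, 14.8, 20.85, 26.9]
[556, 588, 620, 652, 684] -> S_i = 556 + 32*i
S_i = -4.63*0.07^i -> [-4.63, -0.32, -0.02, -0.0, -0.0]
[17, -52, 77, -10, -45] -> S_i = Random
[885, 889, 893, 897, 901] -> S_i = 885 + 4*i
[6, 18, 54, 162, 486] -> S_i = 6*3^i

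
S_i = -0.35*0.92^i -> [-0.35, -0.32, -0.3, -0.27, -0.25]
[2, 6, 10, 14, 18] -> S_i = 2 + 4*i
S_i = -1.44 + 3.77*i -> [-1.44, 2.33, 6.1, 9.87, 13.64]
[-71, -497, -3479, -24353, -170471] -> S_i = -71*7^i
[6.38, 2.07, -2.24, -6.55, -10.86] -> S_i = 6.38 + -4.31*i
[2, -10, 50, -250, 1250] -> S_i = 2*-5^i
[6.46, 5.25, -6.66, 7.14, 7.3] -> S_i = Random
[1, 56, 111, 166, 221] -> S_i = 1 + 55*i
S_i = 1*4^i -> [1, 4, 16, 64, 256]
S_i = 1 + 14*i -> [1, 15, 29, 43, 57]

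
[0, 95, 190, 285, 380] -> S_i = 0 + 95*i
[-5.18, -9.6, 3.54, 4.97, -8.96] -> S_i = Random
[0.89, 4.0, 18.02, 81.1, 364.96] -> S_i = 0.89*4.50^i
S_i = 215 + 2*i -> [215, 217, 219, 221, 223]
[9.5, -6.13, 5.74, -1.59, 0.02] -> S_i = Random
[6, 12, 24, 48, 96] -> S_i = 6*2^i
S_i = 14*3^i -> [14, 42, 126, 378, 1134]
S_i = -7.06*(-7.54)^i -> [-7.06, 53.23, -401.37, 3026.35, -22818.66]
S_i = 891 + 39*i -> [891, 930, 969, 1008, 1047]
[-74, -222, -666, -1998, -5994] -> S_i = -74*3^i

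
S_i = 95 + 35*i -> [95, 130, 165, 200, 235]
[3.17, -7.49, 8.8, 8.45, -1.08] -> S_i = Random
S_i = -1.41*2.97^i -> [-1.41, -4.19, -12.44, -36.94, -109.71]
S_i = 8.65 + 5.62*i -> [8.65, 14.27, 19.89, 25.51, 31.13]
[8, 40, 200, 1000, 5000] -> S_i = 8*5^i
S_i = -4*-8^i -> [-4, 32, -256, 2048, -16384]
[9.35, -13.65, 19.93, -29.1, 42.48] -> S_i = 9.35*(-1.46)^i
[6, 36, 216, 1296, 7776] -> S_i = 6*6^i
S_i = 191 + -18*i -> [191, 173, 155, 137, 119]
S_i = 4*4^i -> [4, 16, 64, 256, 1024]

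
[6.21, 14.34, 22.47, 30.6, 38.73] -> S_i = 6.21 + 8.13*i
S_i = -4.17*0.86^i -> [-4.17, -3.59, -3.08, -2.65, -2.28]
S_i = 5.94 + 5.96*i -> [5.94, 11.9, 17.86, 23.82, 29.78]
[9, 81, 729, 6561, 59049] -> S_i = 9*9^i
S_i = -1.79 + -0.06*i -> [-1.79, -1.85, -1.91, -1.97, -2.03]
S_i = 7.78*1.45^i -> [7.78, 11.28, 16.36, 23.72, 34.39]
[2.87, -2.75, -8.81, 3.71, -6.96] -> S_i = Random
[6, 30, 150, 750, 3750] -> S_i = 6*5^i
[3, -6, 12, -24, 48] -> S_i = 3*-2^i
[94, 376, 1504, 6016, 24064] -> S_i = 94*4^i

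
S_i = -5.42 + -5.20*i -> [-5.42, -10.62, -15.82, -21.02, -26.22]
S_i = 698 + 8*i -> [698, 706, 714, 722, 730]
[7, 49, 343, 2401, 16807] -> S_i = 7*7^i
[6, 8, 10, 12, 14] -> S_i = 6 + 2*i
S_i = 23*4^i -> [23, 92, 368, 1472, 5888]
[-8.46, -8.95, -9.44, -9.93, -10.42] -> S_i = -8.46 + -0.49*i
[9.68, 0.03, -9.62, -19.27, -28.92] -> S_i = 9.68 + -9.65*i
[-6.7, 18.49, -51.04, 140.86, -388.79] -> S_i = -6.70*(-2.76)^i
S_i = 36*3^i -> [36, 108, 324, 972, 2916]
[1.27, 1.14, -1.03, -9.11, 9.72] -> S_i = Random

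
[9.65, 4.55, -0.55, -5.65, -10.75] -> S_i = 9.65 + -5.10*i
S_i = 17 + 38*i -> [17, 55, 93, 131, 169]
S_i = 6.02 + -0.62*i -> [6.02, 5.4, 4.78, 4.16, 3.54]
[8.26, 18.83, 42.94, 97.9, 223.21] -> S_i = 8.26*2.28^i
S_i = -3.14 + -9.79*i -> [-3.14, -12.93, -22.72, -32.51, -42.3]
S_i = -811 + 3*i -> [-811, -808, -805, -802, -799]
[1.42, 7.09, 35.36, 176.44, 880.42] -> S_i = 1.42*4.99^i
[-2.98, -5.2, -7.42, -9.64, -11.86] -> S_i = -2.98 + -2.22*i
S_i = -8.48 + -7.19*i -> [-8.48, -15.67, -22.86, -30.05, -37.24]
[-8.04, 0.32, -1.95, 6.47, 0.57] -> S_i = Random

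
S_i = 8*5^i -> [8, 40, 200, 1000, 5000]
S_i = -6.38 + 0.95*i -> [-6.38, -5.43, -4.48, -3.53, -2.58]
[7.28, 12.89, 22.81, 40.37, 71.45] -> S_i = 7.28*1.77^i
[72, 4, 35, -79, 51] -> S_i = Random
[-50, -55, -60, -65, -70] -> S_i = -50 + -5*i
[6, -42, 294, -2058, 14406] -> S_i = 6*-7^i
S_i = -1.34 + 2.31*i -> [-1.34, 0.97, 3.28, 5.59, 7.9]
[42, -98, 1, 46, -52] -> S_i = Random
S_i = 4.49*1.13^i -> [4.49, 5.07, 5.73, 6.48, 7.32]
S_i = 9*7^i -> [9, 63, 441, 3087, 21609]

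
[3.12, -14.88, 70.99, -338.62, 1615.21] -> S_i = 3.12*(-4.77)^i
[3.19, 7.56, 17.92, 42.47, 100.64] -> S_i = 3.19*2.37^i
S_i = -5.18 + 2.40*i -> [-5.18, -2.78, -0.38, 2.02, 4.42]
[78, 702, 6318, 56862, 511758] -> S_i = 78*9^i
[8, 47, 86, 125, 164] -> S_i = 8 + 39*i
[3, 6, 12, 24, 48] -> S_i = 3*2^i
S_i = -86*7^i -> [-86, -602, -4214, -29498, -206486]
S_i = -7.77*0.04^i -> [-7.77, -0.31, -0.01, -0.0, -0.0]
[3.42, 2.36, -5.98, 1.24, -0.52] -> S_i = Random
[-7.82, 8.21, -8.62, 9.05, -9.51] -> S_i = -7.82*(-1.05)^i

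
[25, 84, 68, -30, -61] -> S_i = Random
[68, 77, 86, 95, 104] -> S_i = 68 + 9*i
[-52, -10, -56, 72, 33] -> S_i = Random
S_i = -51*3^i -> [-51, -153, -459, -1377, -4131]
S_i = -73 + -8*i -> [-73, -81, -89, -97, -105]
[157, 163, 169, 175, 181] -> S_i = 157 + 6*i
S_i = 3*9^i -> [3, 27, 243, 2187, 19683]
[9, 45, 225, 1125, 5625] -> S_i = 9*5^i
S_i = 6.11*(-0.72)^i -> [6.11, -4.4, 3.17, -2.28, 1.64]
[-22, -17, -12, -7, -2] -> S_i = -22 + 5*i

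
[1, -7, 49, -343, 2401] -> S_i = 1*-7^i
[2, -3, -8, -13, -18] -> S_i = 2 + -5*i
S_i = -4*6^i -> [-4, -24, -144, -864, -5184]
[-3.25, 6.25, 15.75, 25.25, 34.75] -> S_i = -3.25 + 9.50*i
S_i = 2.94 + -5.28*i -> [2.94, -2.34, -7.62, -12.9, -18.18]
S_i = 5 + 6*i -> [5, 11, 17, 23, 29]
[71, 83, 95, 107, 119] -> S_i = 71 + 12*i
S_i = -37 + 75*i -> [-37, 38, 113, 188, 263]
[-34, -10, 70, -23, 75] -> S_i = Random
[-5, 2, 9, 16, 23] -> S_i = -5 + 7*i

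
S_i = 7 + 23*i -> [7, 30, 53, 76, 99]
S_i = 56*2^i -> [56, 112, 224, 448, 896]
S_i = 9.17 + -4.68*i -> [9.17, 4.49, -0.19, -4.87, -9.55]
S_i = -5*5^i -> [-5, -25, -125, -625, -3125]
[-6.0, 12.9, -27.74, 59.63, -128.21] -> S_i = -6.00*(-2.15)^i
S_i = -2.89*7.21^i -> [-2.89, -20.84, -150.23, -1083.19, -7809.78]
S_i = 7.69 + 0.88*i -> [7.69, 8.57, 9.45, 10.33, 11.21]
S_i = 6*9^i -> [6, 54, 486, 4374, 39366]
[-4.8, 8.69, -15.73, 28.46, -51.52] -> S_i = -4.80*(-1.81)^i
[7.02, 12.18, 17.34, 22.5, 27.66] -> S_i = 7.02 + 5.16*i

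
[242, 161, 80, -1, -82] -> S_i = 242 + -81*i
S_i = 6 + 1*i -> [6, 7, 8, 9, 10]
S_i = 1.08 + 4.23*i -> [1.08, 5.31, 9.54, 13.77, 18.0]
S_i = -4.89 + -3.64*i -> [-4.89, -8.53, -12.17, -15.81, -19.45]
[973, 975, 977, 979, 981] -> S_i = 973 + 2*i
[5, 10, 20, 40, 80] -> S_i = 5*2^i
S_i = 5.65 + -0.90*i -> [5.65, 4.75, 3.85, 2.95, 2.05]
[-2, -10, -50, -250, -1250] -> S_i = -2*5^i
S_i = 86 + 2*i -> [86, 88, 90, 92, 94]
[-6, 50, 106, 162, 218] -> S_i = -6 + 56*i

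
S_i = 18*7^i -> [18, 126, 882, 6174, 43218]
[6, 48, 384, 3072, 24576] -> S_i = 6*8^i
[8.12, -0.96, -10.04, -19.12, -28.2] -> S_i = 8.12 + -9.08*i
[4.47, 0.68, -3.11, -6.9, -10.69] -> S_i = 4.47 + -3.79*i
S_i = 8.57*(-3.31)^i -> [8.57, -28.37, 93.89, -310.79, 1028.71]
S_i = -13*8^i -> [-13, -104, -832, -6656, -53248]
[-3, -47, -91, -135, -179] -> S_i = -3 + -44*i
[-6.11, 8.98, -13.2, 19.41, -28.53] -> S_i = -6.11*(-1.47)^i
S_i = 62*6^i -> [62, 372, 2232, 13392, 80352]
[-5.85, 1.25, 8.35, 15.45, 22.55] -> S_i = -5.85 + 7.10*i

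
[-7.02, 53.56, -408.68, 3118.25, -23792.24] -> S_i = -7.02*(-7.63)^i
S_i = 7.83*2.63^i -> [7.83, 20.59, 54.16, 142.44, 374.61]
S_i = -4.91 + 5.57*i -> [-4.91, 0.66, 6.23, 11.8, 17.37]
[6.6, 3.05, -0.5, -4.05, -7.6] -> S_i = 6.60 + -3.55*i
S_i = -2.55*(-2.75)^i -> [-2.55, 7.01, -19.28, 53.03, -145.84]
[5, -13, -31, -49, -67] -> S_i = 5 + -18*i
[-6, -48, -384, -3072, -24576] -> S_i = -6*8^i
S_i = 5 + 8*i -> [5, 13, 21, 29, 37]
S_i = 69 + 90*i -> [69, 159, 249, 339, 429]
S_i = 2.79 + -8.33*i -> [2.79, -5.54, -13.87, -22.2, -30.53]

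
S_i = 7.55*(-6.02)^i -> [7.55, -45.45, 273.62, -1647.16, 9915.92]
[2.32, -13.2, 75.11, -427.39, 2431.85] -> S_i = 2.32*(-5.69)^i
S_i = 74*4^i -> [74, 296, 1184, 4736, 18944]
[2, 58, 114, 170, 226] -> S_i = 2 + 56*i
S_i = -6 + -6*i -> [-6, -12, -18, -24, -30]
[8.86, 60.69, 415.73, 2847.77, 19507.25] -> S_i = 8.86*6.85^i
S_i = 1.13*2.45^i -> [1.13, 2.77, 6.78, 16.62, 40.71]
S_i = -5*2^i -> [-5, -10, -20, -40, -80]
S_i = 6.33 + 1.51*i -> [6.33, 7.84, 9.35, 10.86, 12.37]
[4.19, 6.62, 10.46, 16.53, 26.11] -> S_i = 4.19*1.58^i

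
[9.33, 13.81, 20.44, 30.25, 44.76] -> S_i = 9.33*1.48^i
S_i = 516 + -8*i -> [516, 508, 500, 492, 484]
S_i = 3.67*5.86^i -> [3.67, 21.51, 126.03, 738.51, 4327.69]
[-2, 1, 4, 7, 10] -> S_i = -2 + 3*i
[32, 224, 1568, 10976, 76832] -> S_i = 32*7^i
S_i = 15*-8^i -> [15, -120, 960, -7680, 61440]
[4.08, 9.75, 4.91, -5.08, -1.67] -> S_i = Random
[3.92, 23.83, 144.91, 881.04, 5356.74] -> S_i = 3.92*6.08^i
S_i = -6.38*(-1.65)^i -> [-6.38, 10.53, -17.37, 28.66, -47.29]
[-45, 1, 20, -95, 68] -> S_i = Random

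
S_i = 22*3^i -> [22, 66, 198, 594, 1782]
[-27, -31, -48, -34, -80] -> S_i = Random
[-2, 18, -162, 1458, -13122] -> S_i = -2*-9^i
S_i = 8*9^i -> [8, 72, 648, 5832, 52488]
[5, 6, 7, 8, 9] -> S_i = 5 + 1*i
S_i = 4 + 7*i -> [4, 11, 18, 25, 32]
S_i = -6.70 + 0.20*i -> [-6.7, -6.5, -6.3, -6.1, -5.9]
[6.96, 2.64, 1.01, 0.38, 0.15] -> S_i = 6.96*0.38^i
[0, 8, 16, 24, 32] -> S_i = 0 + 8*i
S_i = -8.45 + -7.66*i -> [-8.45, -16.11, -23.77, -31.43, -39.09]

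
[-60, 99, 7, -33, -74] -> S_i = Random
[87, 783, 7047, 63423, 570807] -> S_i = 87*9^i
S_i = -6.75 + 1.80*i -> [-6.75, -4.95, -3.15, -1.35, 0.45]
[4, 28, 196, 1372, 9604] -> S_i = 4*7^i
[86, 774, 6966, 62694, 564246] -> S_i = 86*9^i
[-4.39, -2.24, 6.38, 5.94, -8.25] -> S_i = Random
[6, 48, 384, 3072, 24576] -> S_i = 6*8^i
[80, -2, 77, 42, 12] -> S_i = Random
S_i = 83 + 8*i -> [83, 91, 99, 107, 115]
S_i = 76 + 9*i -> [76, 85, 94, 103, 112]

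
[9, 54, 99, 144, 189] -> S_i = 9 + 45*i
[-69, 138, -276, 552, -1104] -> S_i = -69*-2^i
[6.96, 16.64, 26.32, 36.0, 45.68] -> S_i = 6.96 + 9.68*i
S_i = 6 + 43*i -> [6, 49, 92, 135, 178]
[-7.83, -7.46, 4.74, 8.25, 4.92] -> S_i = Random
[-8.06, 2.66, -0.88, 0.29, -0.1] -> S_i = -8.06*(-0.33)^i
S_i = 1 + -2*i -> [1, -1, -3, -5, -7]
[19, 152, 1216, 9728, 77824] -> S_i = 19*8^i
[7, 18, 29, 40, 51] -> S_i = 7 + 11*i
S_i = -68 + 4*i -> [-68, -64, -60, -56, -52]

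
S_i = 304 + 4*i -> [304, 308, 312, 316, 320]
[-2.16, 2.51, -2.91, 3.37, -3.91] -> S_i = -2.16*(-1.16)^i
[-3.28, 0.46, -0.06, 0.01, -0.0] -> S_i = -3.28*(-0.14)^i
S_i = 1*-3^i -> [1, -3, 9, -27, 81]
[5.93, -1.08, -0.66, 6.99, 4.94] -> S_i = Random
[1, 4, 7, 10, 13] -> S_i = 1 + 3*i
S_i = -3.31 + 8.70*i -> [-3.31, 5.39, 14.09, 22.79, 31.49]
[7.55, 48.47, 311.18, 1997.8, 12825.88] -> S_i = 7.55*6.42^i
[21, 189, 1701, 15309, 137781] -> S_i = 21*9^i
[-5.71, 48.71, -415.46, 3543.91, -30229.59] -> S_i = -5.71*(-8.53)^i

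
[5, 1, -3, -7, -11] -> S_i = 5 + -4*i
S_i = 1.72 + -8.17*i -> [1.72, -6.45, -14.62, -22.79, -30.96]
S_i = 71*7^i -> [71, 497, 3479, 24353, 170471]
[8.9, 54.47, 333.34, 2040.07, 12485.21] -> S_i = 8.90*6.12^i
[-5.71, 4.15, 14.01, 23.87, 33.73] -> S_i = -5.71 + 9.86*i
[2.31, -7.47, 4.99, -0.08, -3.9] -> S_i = Random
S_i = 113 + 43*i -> [113, 156, 199, 242, 285]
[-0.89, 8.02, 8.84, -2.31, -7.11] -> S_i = Random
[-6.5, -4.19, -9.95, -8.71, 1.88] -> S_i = Random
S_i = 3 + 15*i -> [3, 18, 33, 48, 63]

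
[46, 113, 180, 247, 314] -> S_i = 46 + 67*i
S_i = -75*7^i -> [-75, -525, -3675, -25725, -180075]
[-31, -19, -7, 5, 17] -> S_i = -31 + 12*i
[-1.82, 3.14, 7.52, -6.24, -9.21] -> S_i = Random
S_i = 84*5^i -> [84, 420, 2100, 10500, 52500]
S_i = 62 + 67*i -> [62, 129, 196, 263, 330]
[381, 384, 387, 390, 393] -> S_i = 381 + 3*i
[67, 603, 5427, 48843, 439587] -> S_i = 67*9^i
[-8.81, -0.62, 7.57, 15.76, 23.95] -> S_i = -8.81 + 8.19*i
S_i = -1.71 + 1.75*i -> [-1.71, 0.04, 1.79, 3.54, 5.29]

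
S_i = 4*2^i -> [4, 8, 16, 32, 64]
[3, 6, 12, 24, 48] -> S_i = 3*2^i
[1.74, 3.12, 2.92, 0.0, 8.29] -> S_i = Random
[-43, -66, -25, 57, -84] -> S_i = Random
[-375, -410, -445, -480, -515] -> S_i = -375 + -35*i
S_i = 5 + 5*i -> [5, 10, 15, 20, 25]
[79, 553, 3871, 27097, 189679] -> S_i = 79*7^i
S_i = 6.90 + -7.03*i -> [6.9, -0.13, -7.16, -14.19, -21.22]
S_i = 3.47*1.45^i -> [3.47, 5.03, 7.3, 10.58, 15.34]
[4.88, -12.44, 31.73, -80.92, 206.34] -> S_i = 4.88*(-2.55)^i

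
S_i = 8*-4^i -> [8, -32, 128, -512, 2048]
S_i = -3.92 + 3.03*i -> [-3.92, -0.89, 2.14, 5.17, 8.2]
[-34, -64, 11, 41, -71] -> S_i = Random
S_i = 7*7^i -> [7, 49, 343, 2401, 16807]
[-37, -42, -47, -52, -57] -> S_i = -37 + -5*i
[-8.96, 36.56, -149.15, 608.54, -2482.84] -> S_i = -8.96*(-4.08)^i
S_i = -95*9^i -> [-95, -855, -7695, -69255, -623295]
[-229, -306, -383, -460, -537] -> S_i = -229 + -77*i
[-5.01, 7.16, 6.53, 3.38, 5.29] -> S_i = Random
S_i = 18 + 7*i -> [18, 25, 32, 39, 46]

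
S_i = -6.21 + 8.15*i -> [-6.21, 1.94, 10.09, 18.24, 26.39]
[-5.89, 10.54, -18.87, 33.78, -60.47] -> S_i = -5.89*(-1.79)^i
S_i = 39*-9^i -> [39, -351, 3159, -28431, 255879]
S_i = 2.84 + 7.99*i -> [2.84, 10.83, 18.82, 26.81, 34.8]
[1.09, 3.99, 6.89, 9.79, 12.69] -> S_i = 1.09 + 2.90*i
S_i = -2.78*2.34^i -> [-2.78, -6.51, -15.22, -35.62, -83.35]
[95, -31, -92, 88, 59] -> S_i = Random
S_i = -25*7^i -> [-25, -175, -1225, -8575, -60025]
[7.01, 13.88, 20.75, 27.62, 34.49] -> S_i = 7.01 + 6.87*i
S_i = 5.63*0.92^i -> [5.63, 5.18, 4.77, 4.38, 4.03]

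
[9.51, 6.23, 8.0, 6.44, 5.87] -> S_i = Random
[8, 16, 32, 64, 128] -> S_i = 8*2^i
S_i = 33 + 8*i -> [33, 41, 49, 57, 65]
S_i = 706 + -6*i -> [706, 700, 694, 688, 682]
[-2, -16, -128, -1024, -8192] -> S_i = -2*8^i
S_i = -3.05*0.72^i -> [-3.05, -2.2, -1.58, -1.14, -0.82]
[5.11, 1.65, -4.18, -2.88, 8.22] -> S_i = Random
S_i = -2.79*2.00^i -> [-2.79, -5.58, -11.16, -22.32, -44.64]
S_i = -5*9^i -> [-5, -45, -405, -3645, -32805]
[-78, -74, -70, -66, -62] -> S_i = -78 + 4*i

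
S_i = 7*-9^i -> [7, -63, 567, -5103, 45927]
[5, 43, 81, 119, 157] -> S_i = 5 + 38*i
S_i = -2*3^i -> [-2, -6, -18, -54, -162]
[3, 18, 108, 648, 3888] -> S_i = 3*6^i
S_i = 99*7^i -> [99, 693, 4851, 33957, 237699]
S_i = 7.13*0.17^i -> [7.13, 1.21, 0.21, 0.04, 0.01]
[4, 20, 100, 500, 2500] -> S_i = 4*5^i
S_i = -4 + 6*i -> [-4, 2, 8, 14, 20]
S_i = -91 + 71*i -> [-91, -20, 51, 122, 193]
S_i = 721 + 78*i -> [721, 799, 877, 955, 1033]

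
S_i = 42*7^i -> [42, 294, 2058, 14406, 100842]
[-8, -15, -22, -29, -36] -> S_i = -8 + -7*i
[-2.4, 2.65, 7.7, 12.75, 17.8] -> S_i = -2.40 + 5.05*i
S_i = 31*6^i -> [31, 186, 1116, 6696, 40176]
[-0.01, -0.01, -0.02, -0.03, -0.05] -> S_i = -0.01*1.49^i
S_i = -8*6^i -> [-8, -48, -288, -1728, -10368]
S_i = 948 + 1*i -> [948, 949, 950, 951, 952]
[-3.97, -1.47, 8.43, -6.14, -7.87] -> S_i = Random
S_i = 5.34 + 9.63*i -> [5.34, 14.97, 24.6, 34.23, 43.86]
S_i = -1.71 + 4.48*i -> [-1.71, 2.77, 7.25, 11.73, 16.21]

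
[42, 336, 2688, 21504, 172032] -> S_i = 42*8^i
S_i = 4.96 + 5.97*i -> [4.96, 10.93, 16.9, 22.87, 28.84]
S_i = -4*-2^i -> [-4, 8, -16, 32, -64]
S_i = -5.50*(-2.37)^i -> [-5.5, 13.04, -30.89, 73.22, -173.52]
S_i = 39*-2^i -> [39, -78, 156, -312, 624]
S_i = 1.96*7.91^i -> [1.96, 15.5, 122.63, 970.03, 7672.94]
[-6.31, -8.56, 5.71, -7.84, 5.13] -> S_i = Random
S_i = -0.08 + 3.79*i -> [-0.08, 3.71, 7.5, 11.29, 15.08]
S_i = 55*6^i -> [55, 330, 1980, 11880, 71280]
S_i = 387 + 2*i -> [387, 389, 391, 393, 395]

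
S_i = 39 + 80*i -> [39, 119, 199, 279, 359]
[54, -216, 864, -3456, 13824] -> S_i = 54*-4^i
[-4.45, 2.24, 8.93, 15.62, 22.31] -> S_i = -4.45 + 6.69*i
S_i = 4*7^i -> [4, 28, 196, 1372, 9604]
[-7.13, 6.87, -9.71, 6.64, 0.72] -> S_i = Random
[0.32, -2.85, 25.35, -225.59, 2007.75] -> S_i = 0.32*(-8.90)^i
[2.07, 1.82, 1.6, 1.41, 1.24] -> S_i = 2.07*0.88^i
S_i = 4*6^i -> [4, 24, 144, 864, 5184]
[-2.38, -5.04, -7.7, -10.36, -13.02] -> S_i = -2.38 + -2.66*i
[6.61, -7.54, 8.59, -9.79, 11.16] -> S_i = 6.61*(-1.14)^i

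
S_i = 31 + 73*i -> [31, 104, 177, 250, 323]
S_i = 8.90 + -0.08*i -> [8.9, 8.82, 8.74, 8.66, 8.58]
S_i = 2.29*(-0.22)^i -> [2.29, -0.5, 0.11, -0.02, 0.01]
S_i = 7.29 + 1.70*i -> [7.29, 8.99, 10.69, 12.39, 14.09]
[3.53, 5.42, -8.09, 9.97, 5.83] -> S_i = Random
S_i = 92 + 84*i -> [92, 176, 260, 344, 428]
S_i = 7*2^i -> [7, 14, 28, 56, 112]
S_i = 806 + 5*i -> [806, 811, 816, 821, 826]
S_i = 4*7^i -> [4, 28, 196, 1372, 9604]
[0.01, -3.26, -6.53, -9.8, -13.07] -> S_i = 0.01 + -3.27*i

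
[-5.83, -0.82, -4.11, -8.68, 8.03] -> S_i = Random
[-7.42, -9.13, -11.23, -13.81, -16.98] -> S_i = -7.42*1.23^i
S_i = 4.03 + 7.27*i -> [4.03, 11.3, 18.57, 25.84, 33.11]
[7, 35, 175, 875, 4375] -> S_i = 7*5^i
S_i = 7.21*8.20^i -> [7.21, 59.12, 484.8, 3975.36, 32597.98]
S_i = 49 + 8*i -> [49, 57, 65, 73, 81]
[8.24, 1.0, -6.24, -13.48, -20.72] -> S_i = 8.24 + -7.24*i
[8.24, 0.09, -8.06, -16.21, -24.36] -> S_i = 8.24 + -8.15*i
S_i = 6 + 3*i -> [6, 9, 12, 15, 18]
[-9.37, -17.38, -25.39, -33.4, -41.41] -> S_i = -9.37 + -8.01*i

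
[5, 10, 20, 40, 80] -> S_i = 5*2^i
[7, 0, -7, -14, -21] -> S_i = 7 + -7*i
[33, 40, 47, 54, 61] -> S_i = 33 + 7*i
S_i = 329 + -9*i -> [329, 320, 311, 302, 293]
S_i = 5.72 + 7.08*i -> [5.72, 12.8, 19.88, 26.96, 34.04]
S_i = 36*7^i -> [36, 252, 1764, 12348, 86436]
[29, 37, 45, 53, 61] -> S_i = 29 + 8*i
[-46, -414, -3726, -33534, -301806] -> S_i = -46*9^i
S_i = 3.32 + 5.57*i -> [3.32, 8.89, 14.46, 20.03, 25.6]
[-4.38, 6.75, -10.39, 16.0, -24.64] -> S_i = -4.38*(-1.54)^i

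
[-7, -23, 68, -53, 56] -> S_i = Random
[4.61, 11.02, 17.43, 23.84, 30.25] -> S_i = 4.61 + 6.41*i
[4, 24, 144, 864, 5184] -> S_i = 4*6^i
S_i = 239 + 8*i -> [239, 247, 255, 263, 271]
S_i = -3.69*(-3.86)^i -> [-3.69, 14.24, -54.98, 212.22, -819.17]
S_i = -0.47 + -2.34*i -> [-0.47, -2.81, -5.15, -7.49, -9.83]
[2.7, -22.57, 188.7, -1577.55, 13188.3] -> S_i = 2.70*(-8.36)^i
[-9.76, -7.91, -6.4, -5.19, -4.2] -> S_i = -9.76*0.81^i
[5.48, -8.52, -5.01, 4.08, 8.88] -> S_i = Random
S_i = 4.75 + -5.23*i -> [4.75, -0.48, -5.71, -10.94, -16.17]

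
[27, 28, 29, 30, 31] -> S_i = 27 + 1*i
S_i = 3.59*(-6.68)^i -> [3.59, -23.98, 160.19, -1070.1, 7148.26]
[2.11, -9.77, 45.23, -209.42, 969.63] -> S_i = 2.11*(-4.63)^i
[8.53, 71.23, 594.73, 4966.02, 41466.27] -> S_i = 8.53*8.35^i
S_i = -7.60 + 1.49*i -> [-7.6, -6.11, -4.62, -3.13, -1.64]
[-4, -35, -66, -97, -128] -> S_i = -4 + -31*i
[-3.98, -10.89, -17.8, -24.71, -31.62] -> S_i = -3.98 + -6.91*i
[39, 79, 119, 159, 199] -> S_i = 39 + 40*i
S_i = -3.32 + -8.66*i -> [-3.32, -11.98, -20.64, -29.3, -37.96]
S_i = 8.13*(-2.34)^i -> [8.13, -19.02, 44.52, -104.17, 243.76]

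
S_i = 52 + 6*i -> [52, 58, 64, 70, 76]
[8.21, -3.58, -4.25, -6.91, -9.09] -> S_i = Random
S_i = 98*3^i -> [98, 294, 882, 2646, 7938]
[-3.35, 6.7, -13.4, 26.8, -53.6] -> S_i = -3.35*(-2.00)^i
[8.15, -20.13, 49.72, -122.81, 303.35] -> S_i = 8.15*(-2.47)^i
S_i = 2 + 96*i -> [2, 98, 194, 290, 386]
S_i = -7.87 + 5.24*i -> [-7.87, -2.63, 2.61, 7.85, 13.09]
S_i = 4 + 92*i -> [4, 96, 188, 280, 372]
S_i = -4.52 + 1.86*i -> [-4.52, -2.66, -0.8, 1.06, 2.92]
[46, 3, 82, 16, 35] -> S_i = Random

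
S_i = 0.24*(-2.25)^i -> [0.24, -0.54, 1.21, -2.73, 6.15]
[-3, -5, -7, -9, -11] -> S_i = -3 + -2*i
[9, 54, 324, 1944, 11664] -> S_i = 9*6^i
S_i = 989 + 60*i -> [989, 1049, 1109, 1169, 1229]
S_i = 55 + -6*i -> [55, 49, 43, 37, 31]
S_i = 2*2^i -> [2, 4, 8, 16, 32]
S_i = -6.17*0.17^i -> [-6.17, -1.05, -0.18, -0.03, -0.01]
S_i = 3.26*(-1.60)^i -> [3.26, -5.22, 8.35, -13.35, 21.36]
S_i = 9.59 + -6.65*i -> [9.59, 2.94, -3.71, -10.36, -17.01]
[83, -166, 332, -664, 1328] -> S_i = 83*-2^i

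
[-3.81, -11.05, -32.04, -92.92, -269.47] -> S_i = -3.81*2.90^i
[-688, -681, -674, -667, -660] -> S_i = -688 + 7*i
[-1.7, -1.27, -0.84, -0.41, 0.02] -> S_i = -1.70 + 0.43*i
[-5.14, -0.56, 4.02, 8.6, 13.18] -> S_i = -5.14 + 4.58*i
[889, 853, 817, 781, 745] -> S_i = 889 + -36*i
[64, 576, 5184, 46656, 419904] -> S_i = 64*9^i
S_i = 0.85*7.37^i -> [0.85, 6.26, 46.17, 340.27, 2507.78]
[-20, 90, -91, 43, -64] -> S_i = Random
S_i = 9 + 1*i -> [9, 10, 11, 12, 13]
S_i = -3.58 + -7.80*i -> [-3.58, -11.38, -19.18, -26.98, -34.78]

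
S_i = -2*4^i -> [-2, -8, -32, -128, -512]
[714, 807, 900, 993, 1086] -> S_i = 714 + 93*i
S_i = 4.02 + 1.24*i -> [4.02, 5.26, 6.5, 7.74, 8.98]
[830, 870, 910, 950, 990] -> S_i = 830 + 40*i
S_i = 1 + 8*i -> [1, 9, 17, 25, 33]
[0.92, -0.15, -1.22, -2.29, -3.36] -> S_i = 0.92 + -1.07*i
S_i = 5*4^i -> [5, 20, 80, 320, 1280]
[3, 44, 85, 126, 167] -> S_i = 3 + 41*i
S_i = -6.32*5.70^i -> [-6.32, -36.02, -205.34, -1170.42, -6671.39]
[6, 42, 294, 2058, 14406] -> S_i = 6*7^i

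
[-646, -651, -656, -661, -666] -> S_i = -646 + -5*i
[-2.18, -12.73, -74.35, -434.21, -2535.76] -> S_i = -2.18*5.84^i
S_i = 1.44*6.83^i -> [1.44, 9.84, 67.17, 458.8, 3133.61]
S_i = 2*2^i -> [2, 4, 8, 16, 32]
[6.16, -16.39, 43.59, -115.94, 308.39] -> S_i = 6.16*(-2.66)^i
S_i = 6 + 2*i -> [6, 8, 10, 12, 14]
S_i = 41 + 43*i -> [41, 84, 127, 170, 213]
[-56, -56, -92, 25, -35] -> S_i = Random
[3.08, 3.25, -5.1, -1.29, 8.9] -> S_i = Random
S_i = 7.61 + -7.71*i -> [7.61, -0.1, -7.81, -15.52, -23.23]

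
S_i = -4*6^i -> [-4, -24, -144, -864, -5184]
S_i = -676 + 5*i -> [-676, -671, -666, -661, -656]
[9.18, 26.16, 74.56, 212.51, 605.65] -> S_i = 9.18*2.85^i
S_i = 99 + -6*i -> [99, 93, 87, 81, 75]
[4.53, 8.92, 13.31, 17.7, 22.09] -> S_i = 4.53 + 4.39*i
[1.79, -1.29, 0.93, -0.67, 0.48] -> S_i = 1.79*(-0.72)^i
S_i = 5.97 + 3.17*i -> [5.97, 9.14, 12.31, 15.48, 18.65]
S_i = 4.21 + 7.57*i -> [4.21, 11.78, 19.35, 26.92, 34.49]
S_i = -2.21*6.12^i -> [-2.21, -13.53, -82.77, -506.58, -3100.26]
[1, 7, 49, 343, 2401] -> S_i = 1*7^i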